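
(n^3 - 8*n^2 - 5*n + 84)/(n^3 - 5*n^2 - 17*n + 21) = (n - 4)/(n - 1)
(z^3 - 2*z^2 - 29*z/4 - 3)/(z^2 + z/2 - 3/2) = (z^2 - 7*z/2 - 2)/(z - 1)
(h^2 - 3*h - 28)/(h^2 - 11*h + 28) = (h + 4)/(h - 4)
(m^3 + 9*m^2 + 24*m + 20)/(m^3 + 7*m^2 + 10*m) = (m + 2)/m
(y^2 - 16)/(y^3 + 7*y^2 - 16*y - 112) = 1/(y + 7)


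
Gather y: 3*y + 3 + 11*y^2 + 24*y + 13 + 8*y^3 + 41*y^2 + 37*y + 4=8*y^3 + 52*y^2 + 64*y + 20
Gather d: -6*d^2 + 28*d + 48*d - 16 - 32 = -6*d^2 + 76*d - 48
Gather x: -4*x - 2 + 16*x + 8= 12*x + 6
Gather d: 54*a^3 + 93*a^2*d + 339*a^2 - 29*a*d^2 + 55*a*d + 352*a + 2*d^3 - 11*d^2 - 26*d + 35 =54*a^3 + 339*a^2 + 352*a + 2*d^3 + d^2*(-29*a - 11) + d*(93*a^2 + 55*a - 26) + 35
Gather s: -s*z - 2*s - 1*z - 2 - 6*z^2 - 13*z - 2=s*(-z - 2) - 6*z^2 - 14*z - 4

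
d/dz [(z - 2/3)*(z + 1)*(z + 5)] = 3*z^2 + 32*z/3 + 1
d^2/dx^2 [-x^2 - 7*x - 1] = -2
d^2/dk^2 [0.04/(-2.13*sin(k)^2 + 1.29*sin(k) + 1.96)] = (-0.725904*sin(k)^4 + 0.329724*sin(k)^3 + 0.354324*sin(k)^2 - 0.558312*sin(k) + 0.467112)/(-2.13*sin(k)^2 + 1.29*sin(k) + 1.96)^3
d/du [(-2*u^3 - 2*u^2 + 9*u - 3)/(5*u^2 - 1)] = (-10*u^4 - 39*u^2 + 34*u - 9)/(25*u^4 - 10*u^2 + 1)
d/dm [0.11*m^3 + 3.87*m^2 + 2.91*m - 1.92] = 0.33*m^2 + 7.74*m + 2.91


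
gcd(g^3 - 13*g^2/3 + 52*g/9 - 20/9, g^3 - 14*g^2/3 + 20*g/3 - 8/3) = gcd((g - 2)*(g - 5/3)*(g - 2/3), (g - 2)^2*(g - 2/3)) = g^2 - 8*g/3 + 4/3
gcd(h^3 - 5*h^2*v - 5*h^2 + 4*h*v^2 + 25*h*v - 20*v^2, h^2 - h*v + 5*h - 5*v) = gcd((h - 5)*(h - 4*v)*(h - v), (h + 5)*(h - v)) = -h + v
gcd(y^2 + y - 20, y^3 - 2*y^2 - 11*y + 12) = y - 4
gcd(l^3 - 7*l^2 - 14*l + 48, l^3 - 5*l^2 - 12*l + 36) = l^2 + l - 6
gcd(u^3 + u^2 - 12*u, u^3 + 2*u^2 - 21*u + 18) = u - 3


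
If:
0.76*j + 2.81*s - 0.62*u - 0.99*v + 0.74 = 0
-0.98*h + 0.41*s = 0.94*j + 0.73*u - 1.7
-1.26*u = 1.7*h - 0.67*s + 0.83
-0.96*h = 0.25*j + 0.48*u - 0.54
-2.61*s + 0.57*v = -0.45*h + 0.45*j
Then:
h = 0.26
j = 2.34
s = 0.74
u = -0.62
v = 5.04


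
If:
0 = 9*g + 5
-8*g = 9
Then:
No Solution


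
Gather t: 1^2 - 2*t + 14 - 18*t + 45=60 - 20*t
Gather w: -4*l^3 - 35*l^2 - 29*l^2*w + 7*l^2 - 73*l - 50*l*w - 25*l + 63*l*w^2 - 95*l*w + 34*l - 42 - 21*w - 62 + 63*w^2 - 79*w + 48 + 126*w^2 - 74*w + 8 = -4*l^3 - 28*l^2 - 64*l + w^2*(63*l + 189) + w*(-29*l^2 - 145*l - 174) - 48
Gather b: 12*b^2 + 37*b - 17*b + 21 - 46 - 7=12*b^2 + 20*b - 32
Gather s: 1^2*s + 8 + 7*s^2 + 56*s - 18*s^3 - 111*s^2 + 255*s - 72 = -18*s^3 - 104*s^2 + 312*s - 64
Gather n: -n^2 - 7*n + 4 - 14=-n^2 - 7*n - 10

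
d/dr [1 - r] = -1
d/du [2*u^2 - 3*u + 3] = 4*u - 3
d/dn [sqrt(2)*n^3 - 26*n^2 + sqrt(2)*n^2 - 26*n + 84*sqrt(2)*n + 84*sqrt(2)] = 3*sqrt(2)*n^2 - 52*n + 2*sqrt(2)*n - 26 + 84*sqrt(2)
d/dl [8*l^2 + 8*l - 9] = 16*l + 8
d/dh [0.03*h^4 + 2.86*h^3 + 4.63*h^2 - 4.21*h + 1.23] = 0.12*h^3 + 8.58*h^2 + 9.26*h - 4.21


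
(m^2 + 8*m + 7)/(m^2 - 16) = (m^2 + 8*m + 7)/(m^2 - 16)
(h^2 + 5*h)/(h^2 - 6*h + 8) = h*(h + 5)/(h^2 - 6*h + 8)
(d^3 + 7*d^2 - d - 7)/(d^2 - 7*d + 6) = (d^2 + 8*d + 7)/(d - 6)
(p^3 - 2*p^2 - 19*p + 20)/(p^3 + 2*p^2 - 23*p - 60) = (p - 1)/(p + 3)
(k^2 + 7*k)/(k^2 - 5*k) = (k + 7)/(k - 5)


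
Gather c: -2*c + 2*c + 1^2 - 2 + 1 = 0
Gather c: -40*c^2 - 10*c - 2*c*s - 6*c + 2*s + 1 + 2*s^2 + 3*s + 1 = -40*c^2 + c*(-2*s - 16) + 2*s^2 + 5*s + 2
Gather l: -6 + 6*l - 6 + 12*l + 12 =18*l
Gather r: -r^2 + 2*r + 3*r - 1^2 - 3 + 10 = -r^2 + 5*r + 6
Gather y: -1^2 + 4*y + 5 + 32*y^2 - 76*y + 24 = 32*y^2 - 72*y + 28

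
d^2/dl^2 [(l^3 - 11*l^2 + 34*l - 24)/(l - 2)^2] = 4*(l + 10)/(l^4 - 8*l^3 + 24*l^2 - 32*l + 16)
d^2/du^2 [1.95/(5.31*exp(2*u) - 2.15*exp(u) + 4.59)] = ((4.1925 - 41.418*exp(u))*(5.31*exp(2*u) - 2.15*exp(u) + 4.59) + 1.95*(10.62*exp(u) - 2.15)*(21.24*exp(u) - 4.3)*exp(u))*exp(u)/(5.31*exp(2*u) - 2.15*exp(u) + 4.59)^3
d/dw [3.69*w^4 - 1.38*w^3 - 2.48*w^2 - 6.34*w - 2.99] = 14.76*w^3 - 4.14*w^2 - 4.96*w - 6.34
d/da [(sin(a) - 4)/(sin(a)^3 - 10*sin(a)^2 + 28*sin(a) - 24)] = 2*(9*sin(a) + cos(a)^2 - 23)*cos(a)/((sin(a) - 6)^2*(sin(a) - 2)^3)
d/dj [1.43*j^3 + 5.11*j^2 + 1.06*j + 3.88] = 4.29*j^2 + 10.22*j + 1.06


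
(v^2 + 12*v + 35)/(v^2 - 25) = (v + 7)/(v - 5)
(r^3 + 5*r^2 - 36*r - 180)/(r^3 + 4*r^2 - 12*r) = (r^2 - r - 30)/(r*(r - 2))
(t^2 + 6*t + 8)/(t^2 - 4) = (t + 4)/(t - 2)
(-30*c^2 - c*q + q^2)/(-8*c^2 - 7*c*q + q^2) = (30*c^2 + c*q - q^2)/(8*c^2 + 7*c*q - q^2)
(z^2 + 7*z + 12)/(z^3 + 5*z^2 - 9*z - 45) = (z + 4)/(z^2 + 2*z - 15)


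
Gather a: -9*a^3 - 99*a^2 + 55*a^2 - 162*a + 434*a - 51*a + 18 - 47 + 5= -9*a^3 - 44*a^2 + 221*a - 24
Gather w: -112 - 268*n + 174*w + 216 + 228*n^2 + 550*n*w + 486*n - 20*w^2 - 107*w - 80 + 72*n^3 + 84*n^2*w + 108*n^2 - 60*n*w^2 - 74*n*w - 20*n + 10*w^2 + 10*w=72*n^3 + 336*n^2 + 198*n + w^2*(-60*n - 10) + w*(84*n^2 + 476*n + 77) + 24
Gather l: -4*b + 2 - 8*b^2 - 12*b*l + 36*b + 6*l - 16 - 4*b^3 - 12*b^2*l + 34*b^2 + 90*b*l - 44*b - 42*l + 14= -4*b^3 + 26*b^2 - 12*b + l*(-12*b^2 + 78*b - 36)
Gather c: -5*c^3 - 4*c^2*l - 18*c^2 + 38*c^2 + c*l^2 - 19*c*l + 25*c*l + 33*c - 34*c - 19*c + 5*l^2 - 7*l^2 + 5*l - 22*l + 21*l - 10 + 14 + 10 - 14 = -5*c^3 + c^2*(20 - 4*l) + c*(l^2 + 6*l - 20) - 2*l^2 + 4*l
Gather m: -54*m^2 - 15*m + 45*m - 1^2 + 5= -54*m^2 + 30*m + 4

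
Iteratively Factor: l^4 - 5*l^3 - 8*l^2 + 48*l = (l - 4)*(l^3 - l^2 - 12*l) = (l - 4)*(l + 3)*(l^2 - 4*l) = l*(l - 4)*(l + 3)*(l - 4)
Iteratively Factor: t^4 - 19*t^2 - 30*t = (t)*(t^3 - 19*t - 30) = t*(t - 5)*(t^2 + 5*t + 6) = t*(t - 5)*(t + 2)*(t + 3)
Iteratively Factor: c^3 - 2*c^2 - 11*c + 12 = (c - 1)*(c^2 - c - 12) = (c - 4)*(c - 1)*(c + 3)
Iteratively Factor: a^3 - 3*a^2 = (a - 3)*(a^2) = a*(a - 3)*(a)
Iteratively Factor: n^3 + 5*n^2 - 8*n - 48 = (n - 3)*(n^2 + 8*n + 16) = (n - 3)*(n + 4)*(n + 4)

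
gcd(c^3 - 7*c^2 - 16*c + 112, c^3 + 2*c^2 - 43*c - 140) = c^2 - 3*c - 28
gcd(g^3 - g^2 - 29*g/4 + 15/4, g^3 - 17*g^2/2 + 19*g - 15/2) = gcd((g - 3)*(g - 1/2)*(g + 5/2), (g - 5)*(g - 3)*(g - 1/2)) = g^2 - 7*g/2 + 3/2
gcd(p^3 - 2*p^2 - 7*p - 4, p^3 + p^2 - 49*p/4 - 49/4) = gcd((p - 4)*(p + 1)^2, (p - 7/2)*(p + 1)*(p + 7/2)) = p + 1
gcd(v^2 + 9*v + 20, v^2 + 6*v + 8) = v + 4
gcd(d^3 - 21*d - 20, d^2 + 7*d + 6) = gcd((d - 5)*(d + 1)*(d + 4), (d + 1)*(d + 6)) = d + 1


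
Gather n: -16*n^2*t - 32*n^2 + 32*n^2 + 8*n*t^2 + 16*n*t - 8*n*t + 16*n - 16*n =-16*n^2*t + n*(8*t^2 + 8*t)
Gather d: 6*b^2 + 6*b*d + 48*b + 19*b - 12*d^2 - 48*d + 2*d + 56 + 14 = 6*b^2 + 67*b - 12*d^2 + d*(6*b - 46) + 70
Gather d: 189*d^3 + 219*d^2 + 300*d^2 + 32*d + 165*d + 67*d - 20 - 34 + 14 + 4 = 189*d^3 + 519*d^2 + 264*d - 36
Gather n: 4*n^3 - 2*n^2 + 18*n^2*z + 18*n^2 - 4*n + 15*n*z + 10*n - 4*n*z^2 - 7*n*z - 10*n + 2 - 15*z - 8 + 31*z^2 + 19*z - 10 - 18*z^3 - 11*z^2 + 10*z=4*n^3 + n^2*(18*z + 16) + n*(-4*z^2 + 8*z - 4) - 18*z^3 + 20*z^2 + 14*z - 16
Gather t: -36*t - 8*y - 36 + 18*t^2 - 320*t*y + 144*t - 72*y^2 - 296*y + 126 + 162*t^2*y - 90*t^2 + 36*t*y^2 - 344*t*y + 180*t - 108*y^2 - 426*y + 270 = t^2*(162*y - 72) + t*(36*y^2 - 664*y + 288) - 180*y^2 - 730*y + 360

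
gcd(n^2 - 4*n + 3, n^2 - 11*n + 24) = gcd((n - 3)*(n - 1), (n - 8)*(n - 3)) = n - 3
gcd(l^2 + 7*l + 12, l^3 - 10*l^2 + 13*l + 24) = 1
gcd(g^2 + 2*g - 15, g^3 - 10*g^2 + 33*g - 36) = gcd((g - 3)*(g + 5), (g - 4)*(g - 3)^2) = g - 3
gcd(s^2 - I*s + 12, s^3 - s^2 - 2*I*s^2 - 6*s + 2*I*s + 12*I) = 1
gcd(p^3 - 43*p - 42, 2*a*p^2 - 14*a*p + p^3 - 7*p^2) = p - 7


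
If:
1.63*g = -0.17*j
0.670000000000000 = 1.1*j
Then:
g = -0.06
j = 0.61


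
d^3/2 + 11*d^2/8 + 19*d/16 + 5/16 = (d/2 + 1/2)*(d + 1/2)*(d + 5/4)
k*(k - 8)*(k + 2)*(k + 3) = k^4 - 3*k^3 - 34*k^2 - 48*k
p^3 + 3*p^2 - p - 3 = (p - 1)*(p + 1)*(p + 3)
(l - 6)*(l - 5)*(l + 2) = l^3 - 9*l^2 + 8*l + 60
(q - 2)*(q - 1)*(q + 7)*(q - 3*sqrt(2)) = q^4 - 3*sqrt(2)*q^3 + 4*q^3 - 19*q^2 - 12*sqrt(2)*q^2 + 14*q + 57*sqrt(2)*q - 42*sqrt(2)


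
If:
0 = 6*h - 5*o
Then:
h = 5*o/6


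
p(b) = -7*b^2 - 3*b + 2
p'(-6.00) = 81.00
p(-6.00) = -232.00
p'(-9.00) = 123.00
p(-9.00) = -538.00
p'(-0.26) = 0.64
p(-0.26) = 2.31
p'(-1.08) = 12.12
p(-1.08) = -2.92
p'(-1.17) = 13.38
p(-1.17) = -4.07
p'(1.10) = -18.40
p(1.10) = -9.77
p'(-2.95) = 38.30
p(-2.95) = -50.07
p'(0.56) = -10.84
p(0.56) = -1.88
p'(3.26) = -48.64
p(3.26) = -82.17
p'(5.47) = -79.58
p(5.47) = -223.86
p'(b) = -14*b - 3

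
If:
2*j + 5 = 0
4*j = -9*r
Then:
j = -5/2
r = 10/9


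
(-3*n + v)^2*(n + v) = 9*n^3 + 3*n^2*v - 5*n*v^2 + v^3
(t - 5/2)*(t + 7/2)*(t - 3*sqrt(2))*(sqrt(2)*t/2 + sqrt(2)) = sqrt(2)*t^4/2 - 3*t^3 + 3*sqrt(2)*t^3/2 - 9*t^2 - 27*sqrt(2)*t^2/8 - 35*sqrt(2)*t/4 + 81*t/4 + 105/2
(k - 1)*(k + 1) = k^2 - 1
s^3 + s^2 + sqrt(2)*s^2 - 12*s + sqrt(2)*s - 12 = (s + 1)*(s - 2*sqrt(2))*(s + 3*sqrt(2))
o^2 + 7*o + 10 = (o + 2)*(o + 5)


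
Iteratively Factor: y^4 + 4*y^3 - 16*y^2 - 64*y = (y)*(y^3 + 4*y^2 - 16*y - 64) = y*(y - 4)*(y^2 + 8*y + 16) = y*(y - 4)*(y + 4)*(y + 4)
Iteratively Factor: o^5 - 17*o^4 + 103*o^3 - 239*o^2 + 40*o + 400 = (o - 4)*(o^4 - 13*o^3 + 51*o^2 - 35*o - 100) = (o - 5)*(o - 4)*(o^3 - 8*o^2 + 11*o + 20) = (o - 5)*(o - 4)^2*(o^2 - 4*o - 5) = (o - 5)^2*(o - 4)^2*(o + 1)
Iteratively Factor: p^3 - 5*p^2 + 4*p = (p - 4)*(p^2 - p) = (p - 4)*(p - 1)*(p)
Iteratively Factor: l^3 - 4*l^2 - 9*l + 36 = (l + 3)*(l^2 - 7*l + 12) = (l - 4)*(l + 3)*(l - 3)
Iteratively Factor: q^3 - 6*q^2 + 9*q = (q)*(q^2 - 6*q + 9) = q*(q - 3)*(q - 3)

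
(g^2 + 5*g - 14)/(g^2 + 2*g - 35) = (g - 2)/(g - 5)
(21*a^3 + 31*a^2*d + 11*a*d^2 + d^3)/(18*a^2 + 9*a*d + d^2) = (7*a^2 + 8*a*d + d^2)/(6*a + d)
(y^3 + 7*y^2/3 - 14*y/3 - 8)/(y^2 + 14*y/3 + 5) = (3*y^2 - 2*y - 8)/(3*y + 5)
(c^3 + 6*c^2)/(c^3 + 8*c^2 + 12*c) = c/(c + 2)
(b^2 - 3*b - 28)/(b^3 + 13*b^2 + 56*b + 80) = (b - 7)/(b^2 + 9*b + 20)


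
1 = 1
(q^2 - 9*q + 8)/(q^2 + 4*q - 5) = (q - 8)/(q + 5)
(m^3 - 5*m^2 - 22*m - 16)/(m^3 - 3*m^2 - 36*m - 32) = (m + 2)/(m + 4)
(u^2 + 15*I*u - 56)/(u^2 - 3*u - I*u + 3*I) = (u^2 + 15*I*u - 56)/(u^2 - 3*u - I*u + 3*I)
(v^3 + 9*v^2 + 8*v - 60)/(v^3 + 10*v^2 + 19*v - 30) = (v - 2)/(v - 1)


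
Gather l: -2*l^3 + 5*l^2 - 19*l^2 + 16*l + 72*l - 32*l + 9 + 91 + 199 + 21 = -2*l^3 - 14*l^2 + 56*l + 320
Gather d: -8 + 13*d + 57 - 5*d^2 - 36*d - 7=-5*d^2 - 23*d + 42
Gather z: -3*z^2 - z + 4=-3*z^2 - z + 4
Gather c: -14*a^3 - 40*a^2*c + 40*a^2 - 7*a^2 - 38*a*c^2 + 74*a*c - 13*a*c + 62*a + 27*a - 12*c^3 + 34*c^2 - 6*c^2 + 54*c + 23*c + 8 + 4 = -14*a^3 + 33*a^2 + 89*a - 12*c^3 + c^2*(28 - 38*a) + c*(-40*a^2 + 61*a + 77) + 12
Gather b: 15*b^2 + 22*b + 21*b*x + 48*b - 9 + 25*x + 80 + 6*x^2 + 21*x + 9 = 15*b^2 + b*(21*x + 70) + 6*x^2 + 46*x + 80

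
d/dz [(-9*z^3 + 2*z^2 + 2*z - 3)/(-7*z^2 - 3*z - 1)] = (63*z^4 + 54*z^3 + 35*z^2 - 46*z - 11)/(49*z^4 + 42*z^3 + 23*z^2 + 6*z + 1)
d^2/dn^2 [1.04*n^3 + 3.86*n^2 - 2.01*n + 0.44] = 6.24*n + 7.72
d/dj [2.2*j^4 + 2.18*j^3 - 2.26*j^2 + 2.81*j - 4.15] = 8.8*j^3 + 6.54*j^2 - 4.52*j + 2.81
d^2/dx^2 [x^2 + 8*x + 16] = 2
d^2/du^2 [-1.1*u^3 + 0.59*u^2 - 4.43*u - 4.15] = 1.18 - 6.6*u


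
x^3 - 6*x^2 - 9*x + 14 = (x - 7)*(x - 1)*(x + 2)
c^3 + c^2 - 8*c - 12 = (c - 3)*(c + 2)^2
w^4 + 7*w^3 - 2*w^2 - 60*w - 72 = (w - 3)*(w + 2)^2*(w + 6)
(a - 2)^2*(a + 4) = a^3 - 12*a + 16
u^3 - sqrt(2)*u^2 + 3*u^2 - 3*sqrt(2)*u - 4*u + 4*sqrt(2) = (u - 1)*(u + 4)*(u - sqrt(2))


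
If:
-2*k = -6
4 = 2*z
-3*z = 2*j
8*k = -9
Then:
No Solution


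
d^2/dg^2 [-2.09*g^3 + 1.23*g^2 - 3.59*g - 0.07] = 2.46 - 12.54*g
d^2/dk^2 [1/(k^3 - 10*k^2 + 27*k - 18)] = 2*((10 - 3*k)*(k^3 - 10*k^2 + 27*k - 18) + (3*k^2 - 20*k + 27)^2)/(k^3 - 10*k^2 + 27*k - 18)^3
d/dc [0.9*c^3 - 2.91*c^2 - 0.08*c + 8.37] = 2.7*c^2 - 5.82*c - 0.08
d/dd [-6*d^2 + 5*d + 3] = 5 - 12*d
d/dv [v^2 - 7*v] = 2*v - 7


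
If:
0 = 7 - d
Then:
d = 7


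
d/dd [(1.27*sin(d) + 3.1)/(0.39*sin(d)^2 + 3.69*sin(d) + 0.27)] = (-2.418*sin(d) + 0.24765*cos(2*d) - 11.34375)*cos(d)/(0.39*sin(d)^2 + 3.69*sin(d) + 0.27)^2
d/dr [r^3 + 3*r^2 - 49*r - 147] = 3*r^2 + 6*r - 49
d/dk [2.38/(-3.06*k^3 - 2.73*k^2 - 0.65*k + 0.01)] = (21.8484*k^2 + 12.9948*k + 1.547)/(3.06*k^3 + 2.73*k^2 + 0.65*k - 0.01)^2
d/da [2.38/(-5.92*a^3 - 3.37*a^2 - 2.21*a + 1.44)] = (42.2688*a^2 + 16.0412*a + 5.2598)/(5.92*a^3 + 3.37*a^2 + 2.21*a - 1.44)^2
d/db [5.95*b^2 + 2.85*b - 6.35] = 11.9*b + 2.85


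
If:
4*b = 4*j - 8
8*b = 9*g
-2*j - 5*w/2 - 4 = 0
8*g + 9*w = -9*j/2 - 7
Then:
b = 1152/397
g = 1024/397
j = 1946/397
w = -2192/397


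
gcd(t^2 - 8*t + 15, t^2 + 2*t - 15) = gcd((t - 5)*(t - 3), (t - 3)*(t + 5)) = t - 3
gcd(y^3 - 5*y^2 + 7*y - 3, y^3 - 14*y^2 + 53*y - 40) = y - 1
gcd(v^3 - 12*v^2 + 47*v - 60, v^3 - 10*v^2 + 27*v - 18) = v - 3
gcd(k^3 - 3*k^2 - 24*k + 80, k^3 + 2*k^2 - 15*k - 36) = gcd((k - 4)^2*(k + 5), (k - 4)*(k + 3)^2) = k - 4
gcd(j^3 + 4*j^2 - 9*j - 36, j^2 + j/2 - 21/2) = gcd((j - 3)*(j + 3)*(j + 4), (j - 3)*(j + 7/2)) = j - 3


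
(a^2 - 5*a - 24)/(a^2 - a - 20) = (-a^2 + 5*a + 24)/(-a^2 + a + 20)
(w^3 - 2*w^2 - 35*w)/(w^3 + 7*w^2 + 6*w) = (w^2 - 2*w - 35)/(w^2 + 7*w + 6)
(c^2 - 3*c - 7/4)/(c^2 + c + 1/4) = (2*c - 7)/(2*c + 1)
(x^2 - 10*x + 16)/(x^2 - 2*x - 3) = (-x^2 + 10*x - 16)/(-x^2 + 2*x + 3)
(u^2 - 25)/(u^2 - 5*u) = (u + 5)/u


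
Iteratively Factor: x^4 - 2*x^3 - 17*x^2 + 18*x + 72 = (x + 2)*(x^3 - 4*x^2 - 9*x + 36) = (x + 2)*(x + 3)*(x^2 - 7*x + 12) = (x - 4)*(x + 2)*(x + 3)*(x - 3)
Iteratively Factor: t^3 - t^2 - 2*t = (t - 2)*(t^2 + t) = (t - 2)*(t + 1)*(t)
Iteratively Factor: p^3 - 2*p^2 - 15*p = (p - 5)*(p^2 + 3*p) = p*(p - 5)*(p + 3)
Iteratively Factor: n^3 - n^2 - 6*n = (n)*(n^2 - n - 6) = n*(n + 2)*(n - 3)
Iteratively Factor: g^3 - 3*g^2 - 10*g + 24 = (g + 3)*(g^2 - 6*g + 8) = (g - 2)*(g + 3)*(g - 4)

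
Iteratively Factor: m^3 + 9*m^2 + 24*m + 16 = (m + 4)*(m^2 + 5*m + 4) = (m + 4)^2*(m + 1)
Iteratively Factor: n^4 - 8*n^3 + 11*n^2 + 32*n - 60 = (n - 2)*(n^3 - 6*n^2 - n + 30) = (n - 5)*(n - 2)*(n^2 - n - 6) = (n - 5)*(n - 2)*(n + 2)*(n - 3)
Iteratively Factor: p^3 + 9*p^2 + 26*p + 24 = (p + 2)*(p^2 + 7*p + 12) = (p + 2)*(p + 3)*(p + 4)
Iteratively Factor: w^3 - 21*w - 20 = (w + 4)*(w^2 - 4*w - 5) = (w + 1)*(w + 4)*(w - 5)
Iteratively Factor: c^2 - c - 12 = (c + 3)*(c - 4)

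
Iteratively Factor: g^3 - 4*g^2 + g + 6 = (g + 1)*(g^2 - 5*g + 6) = (g - 3)*(g + 1)*(g - 2)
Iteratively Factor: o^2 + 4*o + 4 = (o + 2)*(o + 2)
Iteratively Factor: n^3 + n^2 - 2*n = (n)*(n^2 + n - 2) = n*(n + 2)*(n - 1)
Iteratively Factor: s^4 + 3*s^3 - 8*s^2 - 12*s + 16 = (s - 2)*(s^3 + 5*s^2 + 2*s - 8) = (s - 2)*(s - 1)*(s^2 + 6*s + 8) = (s - 2)*(s - 1)*(s + 2)*(s + 4)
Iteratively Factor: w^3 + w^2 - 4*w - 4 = (w + 2)*(w^2 - w - 2) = (w - 2)*(w + 2)*(w + 1)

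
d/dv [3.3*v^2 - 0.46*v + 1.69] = 6.6*v - 0.46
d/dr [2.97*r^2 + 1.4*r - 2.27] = 5.94*r + 1.4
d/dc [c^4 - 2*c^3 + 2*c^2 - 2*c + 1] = 4*c^3 - 6*c^2 + 4*c - 2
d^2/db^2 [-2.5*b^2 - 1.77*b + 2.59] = -5.00000000000000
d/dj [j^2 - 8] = 2*j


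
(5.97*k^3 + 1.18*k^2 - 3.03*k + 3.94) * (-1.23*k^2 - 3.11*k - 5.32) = -7.3431*k^5 - 20.0181*k^4 - 31.7033*k^3 - 1.7005*k^2 + 3.8662*k - 20.9608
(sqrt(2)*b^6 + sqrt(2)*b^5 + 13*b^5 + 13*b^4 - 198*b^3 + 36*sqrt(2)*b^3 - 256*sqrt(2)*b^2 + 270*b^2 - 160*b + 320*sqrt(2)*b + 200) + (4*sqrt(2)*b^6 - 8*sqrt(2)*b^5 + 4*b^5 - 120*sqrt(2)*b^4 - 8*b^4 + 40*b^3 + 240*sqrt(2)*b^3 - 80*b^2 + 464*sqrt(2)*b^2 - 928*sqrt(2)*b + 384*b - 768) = 5*sqrt(2)*b^6 - 7*sqrt(2)*b^5 + 17*b^5 - 120*sqrt(2)*b^4 + 5*b^4 - 158*b^3 + 276*sqrt(2)*b^3 + 190*b^2 + 208*sqrt(2)*b^2 - 608*sqrt(2)*b + 224*b - 568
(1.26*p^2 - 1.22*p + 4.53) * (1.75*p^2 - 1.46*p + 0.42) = 2.205*p^4 - 3.9746*p^3 + 10.2379*p^2 - 7.1262*p + 1.9026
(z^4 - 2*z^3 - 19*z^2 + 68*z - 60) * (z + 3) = z^5 + z^4 - 25*z^3 + 11*z^2 + 144*z - 180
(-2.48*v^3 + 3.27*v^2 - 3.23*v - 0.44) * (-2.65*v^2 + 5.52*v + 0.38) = 6.572*v^5 - 22.3551*v^4 + 25.6675*v^3 - 15.421*v^2 - 3.6562*v - 0.1672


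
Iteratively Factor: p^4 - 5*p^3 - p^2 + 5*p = (p - 1)*(p^3 - 4*p^2 - 5*p) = (p - 5)*(p - 1)*(p^2 + p) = p*(p - 5)*(p - 1)*(p + 1)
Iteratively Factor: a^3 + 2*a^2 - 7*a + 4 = (a - 1)*(a^2 + 3*a - 4) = (a - 1)*(a + 4)*(a - 1)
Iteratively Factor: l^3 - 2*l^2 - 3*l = (l)*(l^2 - 2*l - 3) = l*(l + 1)*(l - 3)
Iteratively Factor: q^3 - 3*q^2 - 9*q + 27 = (q + 3)*(q^2 - 6*q + 9) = (q - 3)*(q + 3)*(q - 3)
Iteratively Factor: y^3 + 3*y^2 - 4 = (y + 2)*(y^2 + y - 2) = (y + 2)^2*(y - 1)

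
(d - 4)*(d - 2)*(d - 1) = d^3 - 7*d^2 + 14*d - 8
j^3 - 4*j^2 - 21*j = j*(j - 7)*(j + 3)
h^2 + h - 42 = (h - 6)*(h + 7)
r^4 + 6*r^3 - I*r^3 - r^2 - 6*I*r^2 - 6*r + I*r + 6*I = (r - 1)*(r + 1)*(r + 6)*(r - I)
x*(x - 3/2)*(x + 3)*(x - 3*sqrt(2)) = x^4 - 3*sqrt(2)*x^3 + 3*x^3/2 - 9*sqrt(2)*x^2/2 - 9*x^2/2 + 27*sqrt(2)*x/2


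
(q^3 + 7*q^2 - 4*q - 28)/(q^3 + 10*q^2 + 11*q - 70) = (q + 2)/(q + 5)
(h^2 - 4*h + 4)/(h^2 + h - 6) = (h - 2)/(h + 3)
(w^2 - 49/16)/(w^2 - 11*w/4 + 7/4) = (w + 7/4)/(w - 1)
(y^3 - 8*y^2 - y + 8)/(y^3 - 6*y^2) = (y^3 - 8*y^2 - y + 8)/(y^2*(y - 6))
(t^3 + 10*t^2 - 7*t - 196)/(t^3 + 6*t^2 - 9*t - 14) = (t^2 + 3*t - 28)/(t^2 - t - 2)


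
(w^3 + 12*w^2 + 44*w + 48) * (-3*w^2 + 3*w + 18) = -3*w^5 - 33*w^4 - 78*w^3 + 204*w^2 + 936*w + 864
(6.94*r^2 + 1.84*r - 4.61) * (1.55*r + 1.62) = 10.757*r^3 + 14.0948*r^2 - 4.1647*r - 7.4682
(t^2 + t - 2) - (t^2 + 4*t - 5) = 3 - 3*t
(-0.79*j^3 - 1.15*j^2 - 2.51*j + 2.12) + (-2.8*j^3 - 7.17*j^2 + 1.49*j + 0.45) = -3.59*j^3 - 8.32*j^2 - 1.02*j + 2.57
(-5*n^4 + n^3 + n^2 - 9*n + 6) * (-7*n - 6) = 35*n^5 + 23*n^4 - 13*n^3 + 57*n^2 + 12*n - 36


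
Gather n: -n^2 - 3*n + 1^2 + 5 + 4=-n^2 - 3*n + 10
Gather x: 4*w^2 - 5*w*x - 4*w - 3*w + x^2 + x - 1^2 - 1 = 4*w^2 - 7*w + x^2 + x*(1 - 5*w) - 2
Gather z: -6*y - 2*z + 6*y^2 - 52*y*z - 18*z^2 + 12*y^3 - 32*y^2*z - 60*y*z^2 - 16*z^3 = 12*y^3 + 6*y^2 - 6*y - 16*z^3 + z^2*(-60*y - 18) + z*(-32*y^2 - 52*y - 2)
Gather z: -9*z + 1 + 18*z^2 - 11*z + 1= 18*z^2 - 20*z + 2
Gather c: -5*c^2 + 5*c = -5*c^2 + 5*c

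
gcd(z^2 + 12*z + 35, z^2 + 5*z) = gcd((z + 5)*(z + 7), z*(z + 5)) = z + 5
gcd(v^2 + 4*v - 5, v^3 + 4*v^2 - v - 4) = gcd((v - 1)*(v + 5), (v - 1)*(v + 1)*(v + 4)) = v - 1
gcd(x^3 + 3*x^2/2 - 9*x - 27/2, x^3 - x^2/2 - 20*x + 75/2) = x - 3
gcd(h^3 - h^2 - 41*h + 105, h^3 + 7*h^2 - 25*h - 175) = h^2 + 2*h - 35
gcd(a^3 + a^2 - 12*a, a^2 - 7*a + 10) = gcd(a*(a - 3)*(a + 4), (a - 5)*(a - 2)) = 1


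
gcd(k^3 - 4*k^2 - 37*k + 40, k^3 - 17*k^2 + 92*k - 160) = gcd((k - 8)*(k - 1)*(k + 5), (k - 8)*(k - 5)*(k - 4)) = k - 8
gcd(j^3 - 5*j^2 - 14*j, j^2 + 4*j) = j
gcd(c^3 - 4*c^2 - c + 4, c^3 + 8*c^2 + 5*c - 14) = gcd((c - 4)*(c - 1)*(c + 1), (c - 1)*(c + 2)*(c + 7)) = c - 1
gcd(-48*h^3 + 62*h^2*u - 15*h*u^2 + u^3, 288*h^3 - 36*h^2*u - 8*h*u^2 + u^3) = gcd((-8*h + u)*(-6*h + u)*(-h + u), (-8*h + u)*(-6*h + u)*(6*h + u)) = 48*h^2 - 14*h*u + u^2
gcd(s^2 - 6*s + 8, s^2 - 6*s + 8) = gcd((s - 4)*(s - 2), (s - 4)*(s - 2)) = s^2 - 6*s + 8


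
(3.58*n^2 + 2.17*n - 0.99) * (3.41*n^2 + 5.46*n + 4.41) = 12.2078*n^4 + 26.9465*n^3 + 24.2601*n^2 + 4.1643*n - 4.3659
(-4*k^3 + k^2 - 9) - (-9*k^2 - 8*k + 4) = -4*k^3 + 10*k^2 + 8*k - 13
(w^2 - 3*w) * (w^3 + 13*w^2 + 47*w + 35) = w^5 + 10*w^4 + 8*w^3 - 106*w^2 - 105*w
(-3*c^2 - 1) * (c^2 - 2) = -3*c^4 + 5*c^2 + 2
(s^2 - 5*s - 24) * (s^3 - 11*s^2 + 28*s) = s^5 - 16*s^4 + 59*s^3 + 124*s^2 - 672*s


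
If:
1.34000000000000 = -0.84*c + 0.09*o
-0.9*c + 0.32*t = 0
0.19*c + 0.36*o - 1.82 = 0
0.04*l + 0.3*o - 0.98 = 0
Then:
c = -1.00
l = -17.36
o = 5.58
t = -2.80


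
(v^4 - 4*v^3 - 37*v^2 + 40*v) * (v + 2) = v^5 - 2*v^4 - 45*v^3 - 34*v^2 + 80*v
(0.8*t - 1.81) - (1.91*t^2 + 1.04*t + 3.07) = -1.91*t^2 - 0.24*t - 4.88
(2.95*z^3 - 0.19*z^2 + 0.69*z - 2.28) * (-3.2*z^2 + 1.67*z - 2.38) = -9.44*z^5 + 5.5345*z^4 - 9.5463*z^3 + 8.9005*z^2 - 5.4498*z + 5.4264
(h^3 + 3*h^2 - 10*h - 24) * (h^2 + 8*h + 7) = h^5 + 11*h^4 + 21*h^3 - 83*h^2 - 262*h - 168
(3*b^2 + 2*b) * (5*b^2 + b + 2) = 15*b^4 + 13*b^3 + 8*b^2 + 4*b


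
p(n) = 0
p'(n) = 0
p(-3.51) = 0.00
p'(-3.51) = 0.00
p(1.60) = 0.00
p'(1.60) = 0.00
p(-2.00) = 0.00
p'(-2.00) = 0.00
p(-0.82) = 0.00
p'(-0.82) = 0.00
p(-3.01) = 0.00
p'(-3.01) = 0.00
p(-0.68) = 0.00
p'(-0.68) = 0.00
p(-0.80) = 0.00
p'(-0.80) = 0.00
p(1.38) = 0.00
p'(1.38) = 0.00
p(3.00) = 0.00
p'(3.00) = 0.00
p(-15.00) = 0.00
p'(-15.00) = 0.00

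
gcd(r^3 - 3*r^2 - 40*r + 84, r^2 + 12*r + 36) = r + 6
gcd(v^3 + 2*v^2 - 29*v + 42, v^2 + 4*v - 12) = v - 2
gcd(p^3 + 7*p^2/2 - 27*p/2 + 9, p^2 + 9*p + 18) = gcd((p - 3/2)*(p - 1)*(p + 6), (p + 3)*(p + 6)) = p + 6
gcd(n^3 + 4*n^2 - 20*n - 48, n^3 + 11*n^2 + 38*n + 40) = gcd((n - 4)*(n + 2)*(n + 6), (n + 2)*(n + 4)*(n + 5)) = n + 2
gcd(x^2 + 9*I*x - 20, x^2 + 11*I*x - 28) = x + 4*I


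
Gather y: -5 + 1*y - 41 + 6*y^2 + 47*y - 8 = 6*y^2 + 48*y - 54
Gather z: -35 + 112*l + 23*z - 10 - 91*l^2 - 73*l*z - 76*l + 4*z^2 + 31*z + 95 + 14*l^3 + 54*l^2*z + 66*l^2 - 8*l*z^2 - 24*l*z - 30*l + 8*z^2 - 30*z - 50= 14*l^3 - 25*l^2 + 6*l + z^2*(12 - 8*l) + z*(54*l^2 - 97*l + 24)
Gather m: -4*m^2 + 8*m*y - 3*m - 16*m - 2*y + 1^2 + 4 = -4*m^2 + m*(8*y - 19) - 2*y + 5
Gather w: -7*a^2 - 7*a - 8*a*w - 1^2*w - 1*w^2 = -7*a^2 - 7*a - w^2 + w*(-8*a - 1)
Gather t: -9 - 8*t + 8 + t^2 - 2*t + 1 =t^2 - 10*t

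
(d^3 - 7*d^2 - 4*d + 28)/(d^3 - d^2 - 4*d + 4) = (d - 7)/(d - 1)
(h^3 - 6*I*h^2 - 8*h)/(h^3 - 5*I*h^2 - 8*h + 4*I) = h*(h - 4*I)/(h^2 - 3*I*h - 2)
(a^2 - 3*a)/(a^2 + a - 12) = a/(a + 4)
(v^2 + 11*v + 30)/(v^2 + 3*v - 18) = (v + 5)/(v - 3)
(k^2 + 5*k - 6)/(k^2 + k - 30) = (k - 1)/(k - 5)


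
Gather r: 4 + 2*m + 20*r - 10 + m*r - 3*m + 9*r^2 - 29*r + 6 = -m + 9*r^2 + r*(m - 9)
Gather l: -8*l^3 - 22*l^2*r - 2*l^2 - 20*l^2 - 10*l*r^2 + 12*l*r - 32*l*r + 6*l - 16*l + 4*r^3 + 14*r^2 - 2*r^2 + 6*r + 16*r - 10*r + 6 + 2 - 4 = -8*l^3 + l^2*(-22*r - 22) + l*(-10*r^2 - 20*r - 10) + 4*r^3 + 12*r^2 + 12*r + 4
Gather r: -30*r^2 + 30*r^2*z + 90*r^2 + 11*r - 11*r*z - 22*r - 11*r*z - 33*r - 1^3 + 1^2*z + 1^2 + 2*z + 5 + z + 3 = r^2*(30*z + 60) + r*(-22*z - 44) + 4*z + 8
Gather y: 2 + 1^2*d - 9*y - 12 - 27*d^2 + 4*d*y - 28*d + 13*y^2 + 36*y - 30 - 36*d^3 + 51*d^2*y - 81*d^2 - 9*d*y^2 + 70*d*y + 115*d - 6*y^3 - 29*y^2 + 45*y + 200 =-36*d^3 - 108*d^2 + 88*d - 6*y^3 + y^2*(-9*d - 16) + y*(51*d^2 + 74*d + 72) + 160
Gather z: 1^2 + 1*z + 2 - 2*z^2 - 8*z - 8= -2*z^2 - 7*z - 5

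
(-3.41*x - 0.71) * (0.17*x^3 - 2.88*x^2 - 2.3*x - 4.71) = -0.5797*x^4 + 9.7001*x^3 + 9.8878*x^2 + 17.6941*x + 3.3441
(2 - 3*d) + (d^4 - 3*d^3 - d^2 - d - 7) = d^4 - 3*d^3 - d^2 - 4*d - 5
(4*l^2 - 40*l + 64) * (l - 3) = 4*l^3 - 52*l^2 + 184*l - 192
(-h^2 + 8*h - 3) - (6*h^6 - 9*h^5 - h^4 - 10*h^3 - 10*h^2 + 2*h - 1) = -6*h^6 + 9*h^5 + h^4 + 10*h^3 + 9*h^2 + 6*h - 2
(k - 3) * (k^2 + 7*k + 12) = k^3 + 4*k^2 - 9*k - 36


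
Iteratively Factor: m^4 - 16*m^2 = (m + 4)*(m^3 - 4*m^2) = m*(m + 4)*(m^2 - 4*m) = m*(m - 4)*(m + 4)*(m)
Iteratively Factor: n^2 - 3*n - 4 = (n - 4)*(n + 1)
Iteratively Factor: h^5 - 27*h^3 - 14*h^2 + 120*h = (h)*(h^4 - 27*h^2 - 14*h + 120) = h*(h - 5)*(h^3 + 5*h^2 - 2*h - 24) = h*(h - 5)*(h + 3)*(h^2 + 2*h - 8) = h*(h - 5)*(h - 2)*(h + 3)*(h + 4)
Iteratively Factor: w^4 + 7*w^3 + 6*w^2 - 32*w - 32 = (w + 4)*(w^3 + 3*w^2 - 6*w - 8) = (w + 4)^2*(w^2 - w - 2) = (w - 2)*(w + 4)^2*(w + 1)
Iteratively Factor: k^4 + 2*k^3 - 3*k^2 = (k)*(k^3 + 2*k^2 - 3*k) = k^2*(k^2 + 2*k - 3) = k^2*(k - 1)*(k + 3)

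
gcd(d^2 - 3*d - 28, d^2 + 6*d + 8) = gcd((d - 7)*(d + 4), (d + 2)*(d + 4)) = d + 4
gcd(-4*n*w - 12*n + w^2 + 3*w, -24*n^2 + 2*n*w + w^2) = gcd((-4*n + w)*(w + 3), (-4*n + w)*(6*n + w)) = -4*n + w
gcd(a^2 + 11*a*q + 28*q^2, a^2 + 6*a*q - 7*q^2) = a + 7*q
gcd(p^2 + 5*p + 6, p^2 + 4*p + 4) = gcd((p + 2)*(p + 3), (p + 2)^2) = p + 2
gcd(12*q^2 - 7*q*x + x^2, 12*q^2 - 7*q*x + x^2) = 12*q^2 - 7*q*x + x^2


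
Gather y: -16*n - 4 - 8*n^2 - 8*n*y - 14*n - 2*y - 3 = -8*n^2 - 30*n + y*(-8*n - 2) - 7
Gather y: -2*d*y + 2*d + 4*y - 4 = 2*d + y*(4 - 2*d) - 4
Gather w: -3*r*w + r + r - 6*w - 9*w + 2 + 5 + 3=2*r + w*(-3*r - 15) + 10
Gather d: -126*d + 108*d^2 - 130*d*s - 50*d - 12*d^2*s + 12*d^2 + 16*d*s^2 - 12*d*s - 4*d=d^2*(120 - 12*s) + d*(16*s^2 - 142*s - 180)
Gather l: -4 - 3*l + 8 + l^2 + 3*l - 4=l^2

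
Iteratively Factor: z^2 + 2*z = (z)*(z + 2)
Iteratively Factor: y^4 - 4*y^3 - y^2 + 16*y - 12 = (y + 2)*(y^3 - 6*y^2 + 11*y - 6) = (y - 2)*(y + 2)*(y^2 - 4*y + 3) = (y - 3)*(y - 2)*(y + 2)*(y - 1)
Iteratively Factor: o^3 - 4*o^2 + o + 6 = (o - 3)*(o^2 - o - 2) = (o - 3)*(o + 1)*(o - 2)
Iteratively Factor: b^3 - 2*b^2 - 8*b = (b)*(b^2 - 2*b - 8) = b*(b - 4)*(b + 2)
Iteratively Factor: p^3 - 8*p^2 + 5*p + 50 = (p - 5)*(p^2 - 3*p - 10) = (p - 5)*(p + 2)*(p - 5)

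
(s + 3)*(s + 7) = s^2 + 10*s + 21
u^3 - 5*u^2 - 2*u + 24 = (u - 4)*(u - 3)*(u + 2)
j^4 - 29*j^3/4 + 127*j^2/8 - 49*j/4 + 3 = (j - 4)*(j - 2)*(j - 3/4)*(j - 1/2)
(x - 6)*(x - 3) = x^2 - 9*x + 18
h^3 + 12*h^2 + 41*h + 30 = (h + 1)*(h + 5)*(h + 6)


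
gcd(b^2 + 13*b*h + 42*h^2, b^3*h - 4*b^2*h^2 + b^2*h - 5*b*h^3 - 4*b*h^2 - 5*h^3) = 1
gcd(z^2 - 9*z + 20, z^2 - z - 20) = z - 5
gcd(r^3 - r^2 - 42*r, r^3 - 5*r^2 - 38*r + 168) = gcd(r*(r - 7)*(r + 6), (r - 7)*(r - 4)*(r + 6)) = r^2 - r - 42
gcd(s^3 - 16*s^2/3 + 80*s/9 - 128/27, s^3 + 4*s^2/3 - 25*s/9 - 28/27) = s - 4/3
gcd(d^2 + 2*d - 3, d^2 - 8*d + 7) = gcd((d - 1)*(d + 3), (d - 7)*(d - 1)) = d - 1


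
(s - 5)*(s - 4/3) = s^2 - 19*s/3 + 20/3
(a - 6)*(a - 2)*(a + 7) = a^3 - a^2 - 44*a + 84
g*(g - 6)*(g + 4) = g^3 - 2*g^2 - 24*g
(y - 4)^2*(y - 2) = y^3 - 10*y^2 + 32*y - 32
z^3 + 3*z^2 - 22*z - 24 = (z - 4)*(z + 1)*(z + 6)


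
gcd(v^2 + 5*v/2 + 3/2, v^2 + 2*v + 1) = v + 1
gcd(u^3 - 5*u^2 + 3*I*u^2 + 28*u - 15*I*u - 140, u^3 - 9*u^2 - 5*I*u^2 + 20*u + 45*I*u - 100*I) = u - 5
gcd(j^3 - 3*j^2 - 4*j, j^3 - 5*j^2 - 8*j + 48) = j - 4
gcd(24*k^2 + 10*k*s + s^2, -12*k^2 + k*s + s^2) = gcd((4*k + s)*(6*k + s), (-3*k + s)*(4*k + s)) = 4*k + s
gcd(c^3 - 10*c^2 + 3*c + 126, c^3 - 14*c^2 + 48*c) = c - 6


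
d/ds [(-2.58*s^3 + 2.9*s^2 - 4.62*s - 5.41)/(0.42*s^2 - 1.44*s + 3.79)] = (-1.0836*s^4 + 7.4304*s^3 - 31.5702*s^2 + 26.5264*s - 25.3002)/(0.1764*s^4 - 1.2096*s^3 + 5.2572*s^2 - 10.9152*s + 14.3641)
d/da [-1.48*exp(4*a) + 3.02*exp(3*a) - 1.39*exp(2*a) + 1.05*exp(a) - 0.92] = (-5.92*exp(3*a) + 9.06*exp(2*a) - 2.78*exp(a) + 1.05)*exp(a)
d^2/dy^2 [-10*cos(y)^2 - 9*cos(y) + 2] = 9*cos(y) + 20*cos(2*y)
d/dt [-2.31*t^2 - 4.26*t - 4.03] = -4.62*t - 4.26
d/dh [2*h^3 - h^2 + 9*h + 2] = 6*h^2 - 2*h + 9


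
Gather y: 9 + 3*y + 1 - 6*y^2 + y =-6*y^2 + 4*y + 10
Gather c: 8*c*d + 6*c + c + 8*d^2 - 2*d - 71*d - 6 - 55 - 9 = c*(8*d + 7) + 8*d^2 - 73*d - 70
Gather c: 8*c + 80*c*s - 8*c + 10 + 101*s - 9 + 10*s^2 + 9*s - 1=80*c*s + 10*s^2 + 110*s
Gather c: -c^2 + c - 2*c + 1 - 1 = -c^2 - c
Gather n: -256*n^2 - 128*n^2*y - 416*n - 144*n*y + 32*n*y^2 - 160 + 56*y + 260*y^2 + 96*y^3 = n^2*(-128*y - 256) + n*(32*y^2 - 144*y - 416) + 96*y^3 + 260*y^2 + 56*y - 160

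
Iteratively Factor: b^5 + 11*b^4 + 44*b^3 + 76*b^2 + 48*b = (b + 3)*(b^4 + 8*b^3 + 20*b^2 + 16*b) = (b + 2)*(b + 3)*(b^3 + 6*b^2 + 8*b) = (b + 2)*(b + 3)*(b + 4)*(b^2 + 2*b) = b*(b + 2)*(b + 3)*(b + 4)*(b + 2)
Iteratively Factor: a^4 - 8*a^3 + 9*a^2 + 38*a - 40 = (a + 2)*(a^3 - 10*a^2 + 29*a - 20) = (a - 4)*(a + 2)*(a^2 - 6*a + 5) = (a - 4)*(a - 1)*(a + 2)*(a - 5)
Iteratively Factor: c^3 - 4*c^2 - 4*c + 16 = (c - 4)*(c^2 - 4) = (c - 4)*(c - 2)*(c + 2)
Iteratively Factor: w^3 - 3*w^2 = (w)*(w^2 - 3*w) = w*(w - 3)*(w)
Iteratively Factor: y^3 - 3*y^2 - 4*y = (y - 4)*(y^2 + y) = y*(y - 4)*(y + 1)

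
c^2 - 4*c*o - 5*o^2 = (c - 5*o)*(c + o)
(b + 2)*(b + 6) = b^2 + 8*b + 12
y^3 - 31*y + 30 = (y - 5)*(y - 1)*(y + 6)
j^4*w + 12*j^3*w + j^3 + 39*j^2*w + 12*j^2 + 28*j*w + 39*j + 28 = (j + 1)*(j + 4)*(j + 7)*(j*w + 1)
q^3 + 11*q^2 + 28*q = q*(q + 4)*(q + 7)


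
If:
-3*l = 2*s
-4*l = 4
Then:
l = -1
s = 3/2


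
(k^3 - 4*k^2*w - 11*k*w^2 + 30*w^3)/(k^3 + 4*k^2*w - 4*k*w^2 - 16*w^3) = (k^2 - 2*k*w - 15*w^2)/(k^2 + 6*k*w + 8*w^2)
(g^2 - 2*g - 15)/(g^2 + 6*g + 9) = (g - 5)/(g + 3)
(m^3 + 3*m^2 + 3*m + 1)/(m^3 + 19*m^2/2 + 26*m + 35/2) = 2*(m^2 + 2*m + 1)/(2*m^2 + 17*m + 35)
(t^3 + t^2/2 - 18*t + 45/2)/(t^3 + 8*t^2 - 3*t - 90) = (t - 3/2)/(t + 6)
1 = 1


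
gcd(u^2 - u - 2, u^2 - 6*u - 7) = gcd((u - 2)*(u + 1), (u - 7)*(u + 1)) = u + 1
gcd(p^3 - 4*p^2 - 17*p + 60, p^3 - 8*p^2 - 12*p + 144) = p + 4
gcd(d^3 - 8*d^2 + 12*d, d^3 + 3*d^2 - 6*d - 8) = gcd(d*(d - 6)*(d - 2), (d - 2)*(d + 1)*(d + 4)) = d - 2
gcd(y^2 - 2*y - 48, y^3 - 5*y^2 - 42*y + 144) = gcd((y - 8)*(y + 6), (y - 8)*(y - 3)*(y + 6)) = y^2 - 2*y - 48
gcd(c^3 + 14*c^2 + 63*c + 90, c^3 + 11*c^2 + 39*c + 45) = c^2 + 8*c + 15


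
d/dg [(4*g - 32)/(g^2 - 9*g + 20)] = 4*(-g^2 + 16*g - 52)/(g^4 - 18*g^3 + 121*g^2 - 360*g + 400)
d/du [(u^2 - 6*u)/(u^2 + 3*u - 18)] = 9*(u^2 - 4*u + 12)/(u^4 + 6*u^3 - 27*u^2 - 108*u + 324)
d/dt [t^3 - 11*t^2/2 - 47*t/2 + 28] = 3*t^2 - 11*t - 47/2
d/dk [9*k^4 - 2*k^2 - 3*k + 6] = 36*k^3 - 4*k - 3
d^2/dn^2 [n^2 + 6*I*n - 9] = 2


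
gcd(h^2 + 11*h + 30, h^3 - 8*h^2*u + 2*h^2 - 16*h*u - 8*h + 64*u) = 1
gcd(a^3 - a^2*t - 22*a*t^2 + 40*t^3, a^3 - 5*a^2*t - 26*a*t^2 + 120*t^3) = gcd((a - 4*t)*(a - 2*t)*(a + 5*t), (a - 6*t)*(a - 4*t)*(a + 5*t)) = -a^2 - a*t + 20*t^2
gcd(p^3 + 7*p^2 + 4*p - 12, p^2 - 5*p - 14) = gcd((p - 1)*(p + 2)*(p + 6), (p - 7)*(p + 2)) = p + 2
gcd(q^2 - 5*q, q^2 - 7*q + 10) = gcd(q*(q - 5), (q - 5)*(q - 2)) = q - 5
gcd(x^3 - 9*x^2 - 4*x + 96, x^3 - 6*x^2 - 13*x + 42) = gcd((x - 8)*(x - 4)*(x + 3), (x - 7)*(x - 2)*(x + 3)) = x + 3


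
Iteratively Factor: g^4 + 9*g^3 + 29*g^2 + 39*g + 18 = (g + 2)*(g^3 + 7*g^2 + 15*g + 9) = (g + 1)*(g + 2)*(g^2 + 6*g + 9) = (g + 1)*(g + 2)*(g + 3)*(g + 3)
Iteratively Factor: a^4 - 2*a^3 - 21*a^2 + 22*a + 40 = (a + 1)*(a^3 - 3*a^2 - 18*a + 40) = (a + 1)*(a + 4)*(a^2 - 7*a + 10) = (a - 5)*(a + 1)*(a + 4)*(a - 2)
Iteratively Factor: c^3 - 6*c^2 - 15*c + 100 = (c - 5)*(c^2 - c - 20) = (c - 5)^2*(c + 4)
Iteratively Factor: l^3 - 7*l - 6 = (l + 1)*(l^2 - l - 6) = (l + 1)*(l + 2)*(l - 3)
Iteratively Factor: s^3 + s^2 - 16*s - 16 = (s + 1)*(s^2 - 16) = (s - 4)*(s + 1)*(s + 4)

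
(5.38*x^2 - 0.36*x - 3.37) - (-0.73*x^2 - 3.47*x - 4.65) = 6.11*x^2 + 3.11*x + 1.28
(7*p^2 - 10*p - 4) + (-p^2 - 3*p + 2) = 6*p^2 - 13*p - 2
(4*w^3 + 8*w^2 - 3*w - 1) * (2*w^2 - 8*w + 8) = 8*w^5 - 16*w^4 - 38*w^3 + 86*w^2 - 16*w - 8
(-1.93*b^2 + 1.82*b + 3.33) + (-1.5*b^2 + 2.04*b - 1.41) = -3.43*b^2 + 3.86*b + 1.92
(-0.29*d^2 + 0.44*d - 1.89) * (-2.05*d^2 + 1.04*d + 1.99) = 0.5945*d^4 - 1.2036*d^3 + 3.755*d^2 - 1.09*d - 3.7611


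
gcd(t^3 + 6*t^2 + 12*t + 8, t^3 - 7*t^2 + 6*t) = 1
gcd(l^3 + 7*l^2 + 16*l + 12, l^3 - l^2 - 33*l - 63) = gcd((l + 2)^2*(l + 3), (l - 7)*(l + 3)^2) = l + 3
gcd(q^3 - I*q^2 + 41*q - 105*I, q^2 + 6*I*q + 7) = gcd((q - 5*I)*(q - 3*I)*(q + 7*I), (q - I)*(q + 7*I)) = q + 7*I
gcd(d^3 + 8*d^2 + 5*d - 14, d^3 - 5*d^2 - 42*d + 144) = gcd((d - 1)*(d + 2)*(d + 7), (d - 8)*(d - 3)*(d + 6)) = 1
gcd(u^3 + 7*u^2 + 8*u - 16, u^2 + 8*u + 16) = u^2 + 8*u + 16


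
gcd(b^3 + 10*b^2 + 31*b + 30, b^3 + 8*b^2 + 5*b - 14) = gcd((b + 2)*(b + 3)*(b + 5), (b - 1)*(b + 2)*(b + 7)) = b + 2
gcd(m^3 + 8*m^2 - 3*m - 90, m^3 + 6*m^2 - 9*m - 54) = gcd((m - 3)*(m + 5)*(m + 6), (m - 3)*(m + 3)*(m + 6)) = m^2 + 3*m - 18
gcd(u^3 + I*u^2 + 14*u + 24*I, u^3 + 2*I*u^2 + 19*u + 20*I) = u - 4*I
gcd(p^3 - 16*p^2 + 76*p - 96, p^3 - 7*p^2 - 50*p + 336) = p^2 - 14*p + 48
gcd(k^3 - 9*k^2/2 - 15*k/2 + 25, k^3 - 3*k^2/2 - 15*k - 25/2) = k^2 - 5*k/2 - 25/2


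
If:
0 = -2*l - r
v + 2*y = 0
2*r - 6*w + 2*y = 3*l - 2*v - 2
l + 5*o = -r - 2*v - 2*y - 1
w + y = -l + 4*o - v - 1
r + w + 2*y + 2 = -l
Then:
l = 312/239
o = 43/239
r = -624/239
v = -142/239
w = -308/239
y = 71/239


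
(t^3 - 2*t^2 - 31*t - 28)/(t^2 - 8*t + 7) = (t^2 + 5*t + 4)/(t - 1)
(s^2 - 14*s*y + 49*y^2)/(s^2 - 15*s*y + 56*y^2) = (-s + 7*y)/(-s + 8*y)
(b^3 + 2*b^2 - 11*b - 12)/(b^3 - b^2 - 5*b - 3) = (b + 4)/(b + 1)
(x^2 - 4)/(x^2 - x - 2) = (x + 2)/(x + 1)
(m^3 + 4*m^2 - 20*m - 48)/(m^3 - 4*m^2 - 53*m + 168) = (m^3 + 4*m^2 - 20*m - 48)/(m^3 - 4*m^2 - 53*m + 168)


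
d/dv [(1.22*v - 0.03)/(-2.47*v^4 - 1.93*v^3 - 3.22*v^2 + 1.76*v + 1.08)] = (9.0402*v^4 + 4.4128*v^3 + 3.7547*v^2 - 0.1932*v + 1.3704)/(6.1009*v^8 + 9.5342*v^7 + 19.6317*v^6 + 3.7348*v^5 - 1.7604*v^4 - 15.5032*v^3 - 3.8576*v^2 + 3.8016*v + 1.1664)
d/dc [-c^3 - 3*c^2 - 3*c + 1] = -3*c^2 - 6*c - 3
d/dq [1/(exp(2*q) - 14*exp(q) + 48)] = 2*(7 - exp(q))*exp(q)/(exp(2*q) - 14*exp(q) + 48)^2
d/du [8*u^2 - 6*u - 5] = 16*u - 6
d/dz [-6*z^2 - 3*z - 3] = -12*z - 3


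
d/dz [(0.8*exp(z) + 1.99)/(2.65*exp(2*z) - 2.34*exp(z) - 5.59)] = (-2.12*exp(2*z) - 10.547*exp(z) + 0.1846)*exp(z)/(7.0225*exp(4*z) - 12.402*exp(3*z) - 24.1514*exp(2*z) + 26.1612*exp(z) + 31.2481)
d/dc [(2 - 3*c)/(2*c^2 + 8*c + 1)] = (6*c^2 - 8*c - 19)/(4*c^4 + 32*c^3 + 68*c^2 + 16*c + 1)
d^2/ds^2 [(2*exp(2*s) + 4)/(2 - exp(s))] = 2*(-exp(3*s) + 6*exp(2*s) - 18*exp(s) - 4)*exp(s)/(exp(3*s) - 6*exp(2*s) + 12*exp(s) - 8)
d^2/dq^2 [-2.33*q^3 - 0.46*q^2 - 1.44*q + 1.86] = -13.98*q - 0.92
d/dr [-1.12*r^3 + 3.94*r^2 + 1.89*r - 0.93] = -3.36*r^2 + 7.88*r + 1.89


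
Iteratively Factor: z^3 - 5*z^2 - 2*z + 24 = (z - 3)*(z^2 - 2*z - 8) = (z - 4)*(z - 3)*(z + 2)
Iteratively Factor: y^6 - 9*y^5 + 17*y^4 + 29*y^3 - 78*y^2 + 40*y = (y - 1)*(y^5 - 8*y^4 + 9*y^3 + 38*y^2 - 40*y) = (y - 4)*(y - 1)*(y^4 - 4*y^3 - 7*y^2 + 10*y) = y*(y - 4)*(y - 1)*(y^3 - 4*y^2 - 7*y + 10) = y*(y - 4)*(y - 1)^2*(y^2 - 3*y - 10) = y*(y - 5)*(y - 4)*(y - 1)^2*(y + 2)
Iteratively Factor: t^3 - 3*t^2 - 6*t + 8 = (t + 2)*(t^2 - 5*t + 4) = (t - 1)*(t + 2)*(t - 4)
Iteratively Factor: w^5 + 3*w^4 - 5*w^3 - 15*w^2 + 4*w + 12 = (w + 3)*(w^4 - 5*w^2 + 4) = (w - 1)*(w + 3)*(w^3 + w^2 - 4*w - 4) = (w - 1)*(w + 1)*(w + 3)*(w^2 - 4) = (w - 1)*(w + 1)*(w + 2)*(w + 3)*(w - 2)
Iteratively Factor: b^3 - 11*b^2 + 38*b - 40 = (b - 4)*(b^2 - 7*b + 10) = (b - 4)*(b - 2)*(b - 5)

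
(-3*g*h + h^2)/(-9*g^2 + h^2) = h/(3*g + h)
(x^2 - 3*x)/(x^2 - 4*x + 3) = x/(x - 1)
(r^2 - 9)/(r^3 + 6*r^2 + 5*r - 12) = (r - 3)/(r^2 + 3*r - 4)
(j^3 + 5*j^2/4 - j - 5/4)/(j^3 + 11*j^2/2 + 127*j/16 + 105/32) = 8*(j^2 - 1)/(8*j^2 + 34*j + 21)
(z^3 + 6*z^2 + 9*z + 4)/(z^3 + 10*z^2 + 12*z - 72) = (z^3 + 6*z^2 + 9*z + 4)/(z^3 + 10*z^2 + 12*z - 72)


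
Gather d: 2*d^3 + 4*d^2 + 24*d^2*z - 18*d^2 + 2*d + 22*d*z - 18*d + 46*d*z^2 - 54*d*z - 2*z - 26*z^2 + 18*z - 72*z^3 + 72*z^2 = 2*d^3 + d^2*(24*z - 14) + d*(46*z^2 - 32*z - 16) - 72*z^3 + 46*z^2 + 16*z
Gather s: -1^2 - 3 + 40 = 36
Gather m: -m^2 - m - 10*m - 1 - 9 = -m^2 - 11*m - 10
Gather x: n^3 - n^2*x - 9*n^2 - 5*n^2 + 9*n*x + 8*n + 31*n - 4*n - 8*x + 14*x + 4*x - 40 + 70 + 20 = n^3 - 14*n^2 + 35*n + x*(-n^2 + 9*n + 10) + 50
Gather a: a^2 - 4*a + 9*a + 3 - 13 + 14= a^2 + 5*a + 4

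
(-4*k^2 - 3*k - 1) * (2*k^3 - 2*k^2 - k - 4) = -8*k^5 + 2*k^4 + 8*k^3 + 21*k^2 + 13*k + 4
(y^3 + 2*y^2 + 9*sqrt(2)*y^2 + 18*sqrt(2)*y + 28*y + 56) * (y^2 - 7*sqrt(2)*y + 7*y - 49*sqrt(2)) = y^5 + 2*sqrt(2)*y^4 + 9*y^4 - 84*y^3 + 18*sqrt(2)*y^3 - 882*y^2 - 168*sqrt(2)*y^2 - 1764*sqrt(2)*y - 1372*y - 2744*sqrt(2)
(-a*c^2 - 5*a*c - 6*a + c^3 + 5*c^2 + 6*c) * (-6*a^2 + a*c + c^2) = 6*a^3*c^2 + 30*a^3*c + 36*a^3 - 7*a^2*c^3 - 35*a^2*c^2 - 42*a^2*c + c^5 + 5*c^4 + 6*c^3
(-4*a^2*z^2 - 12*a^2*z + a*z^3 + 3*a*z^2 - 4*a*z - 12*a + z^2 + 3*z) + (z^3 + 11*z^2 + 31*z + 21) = -4*a^2*z^2 - 12*a^2*z + a*z^3 + 3*a*z^2 - 4*a*z - 12*a + z^3 + 12*z^2 + 34*z + 21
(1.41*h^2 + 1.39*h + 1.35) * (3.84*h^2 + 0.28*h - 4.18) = 5.4144*h^4 + 5.7324*h^3 - 0.3206*h^2 - 5.4322*h - 5.643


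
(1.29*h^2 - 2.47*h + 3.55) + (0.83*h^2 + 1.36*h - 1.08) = 2.12*h^2 - 1.11*h + 2.47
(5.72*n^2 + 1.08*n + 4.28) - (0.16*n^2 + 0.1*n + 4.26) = 5.56*n^2 + 0.98*n + 0.0200000000000005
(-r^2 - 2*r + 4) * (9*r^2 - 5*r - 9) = -9*r^4 - 13*r^3 + 55*r^2 - 2*r - 36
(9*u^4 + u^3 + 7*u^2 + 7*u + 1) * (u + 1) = 9*u^5 + 10*u^4 + 8*u^3 + 14*u^2 + 8*u + 1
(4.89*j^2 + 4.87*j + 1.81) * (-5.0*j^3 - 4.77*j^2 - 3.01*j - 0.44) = -24.45*j^5 - 47.6753*j^4 - 46.9988*j^3 - 25.444*j^2 - 7.5909*j - 0.7964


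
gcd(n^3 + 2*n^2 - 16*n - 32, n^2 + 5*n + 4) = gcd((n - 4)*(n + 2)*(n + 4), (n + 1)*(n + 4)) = n + 4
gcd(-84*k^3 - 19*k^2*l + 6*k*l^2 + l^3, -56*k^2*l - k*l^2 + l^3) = 7*k + l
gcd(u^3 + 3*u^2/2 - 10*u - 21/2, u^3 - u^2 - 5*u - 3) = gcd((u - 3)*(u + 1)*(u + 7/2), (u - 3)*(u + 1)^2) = u^2 - 2*u - 3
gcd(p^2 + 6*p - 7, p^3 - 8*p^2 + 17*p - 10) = p - 1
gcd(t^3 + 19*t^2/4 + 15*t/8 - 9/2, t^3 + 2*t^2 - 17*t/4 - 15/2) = t + 3/2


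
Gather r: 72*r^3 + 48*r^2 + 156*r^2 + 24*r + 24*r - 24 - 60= 72*r^3 + 204*r^2 + 48*r - 84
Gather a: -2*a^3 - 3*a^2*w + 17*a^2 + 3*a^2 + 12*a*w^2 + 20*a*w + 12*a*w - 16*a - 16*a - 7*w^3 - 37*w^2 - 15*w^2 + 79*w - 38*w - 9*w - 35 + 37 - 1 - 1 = -2*a^3 + a^2*(20 - 3*w) + a*(12*w^2 + 32*w - 32) - 7*w^3 - 52*w^2 + 32*w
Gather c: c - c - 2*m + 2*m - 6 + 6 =0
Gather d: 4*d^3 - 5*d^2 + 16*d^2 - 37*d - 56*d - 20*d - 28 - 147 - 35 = 4*d^3 + 11*d^2 - 113*d - 210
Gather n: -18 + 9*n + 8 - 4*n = 5*n - 10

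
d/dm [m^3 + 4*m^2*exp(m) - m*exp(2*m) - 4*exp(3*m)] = 4*m^2*exp(m) + 3*m^2 - 2*m*exp(2*m) + 8*m*exp(m) - 12*exp(3*m) - exp(2*m)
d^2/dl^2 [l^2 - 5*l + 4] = 2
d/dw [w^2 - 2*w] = 2*w - 2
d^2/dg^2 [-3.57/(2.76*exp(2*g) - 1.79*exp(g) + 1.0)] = (-3.57*(5.52*exp(g) - 1.79)*(11.04*exp(g) - 3.58)*exp(g) + (39.4128*exp(g) - 6.3903)*(2.76*exp(2*g) - 1.79*exp(g) + 1.0))*exp(g)/(2.76*exp(2*g) - 1.79*exp(g) + 1.0)^3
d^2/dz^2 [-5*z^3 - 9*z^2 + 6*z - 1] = -30*z - 18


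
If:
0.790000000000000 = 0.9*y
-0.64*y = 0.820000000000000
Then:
No Solution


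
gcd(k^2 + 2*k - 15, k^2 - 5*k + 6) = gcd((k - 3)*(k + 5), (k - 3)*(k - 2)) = k - 3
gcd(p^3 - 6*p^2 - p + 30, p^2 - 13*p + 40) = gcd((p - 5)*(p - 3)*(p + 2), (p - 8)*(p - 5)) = p - 5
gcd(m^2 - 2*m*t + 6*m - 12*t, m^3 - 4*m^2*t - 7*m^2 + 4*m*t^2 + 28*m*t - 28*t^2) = -m + 2*t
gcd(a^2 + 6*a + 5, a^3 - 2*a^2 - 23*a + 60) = a + 5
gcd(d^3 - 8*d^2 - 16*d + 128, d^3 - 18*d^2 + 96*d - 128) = d - 8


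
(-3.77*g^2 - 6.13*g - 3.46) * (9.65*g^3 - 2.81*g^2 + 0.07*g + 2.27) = -36.3805*g^5 - 48.5608*g^4 - 16.4276*g^3 + 0.7356*g^2 - 14.1573*g - 7.8542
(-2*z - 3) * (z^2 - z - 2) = -2*z^3 - z^2 + 7*z + 6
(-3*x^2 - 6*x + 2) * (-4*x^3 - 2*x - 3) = 12*x^5 + 24*x^4 - 2*x^3 + 21*x^2 + 14*x - 6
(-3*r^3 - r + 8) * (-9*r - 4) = 27*r^4 + 12*r^3 + 9*r^2 - 68*r - 32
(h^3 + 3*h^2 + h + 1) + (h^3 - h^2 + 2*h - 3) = 2*h^3 + 2*h^2 + 3*h - 2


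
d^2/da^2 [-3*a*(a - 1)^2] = 12 - 18*a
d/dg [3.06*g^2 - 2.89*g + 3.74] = 6.12*g - 2.89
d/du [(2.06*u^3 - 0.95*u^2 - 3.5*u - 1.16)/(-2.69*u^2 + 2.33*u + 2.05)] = (-5.5414*u^4 + 9.5996*u^3 + 1.0405*u^2 - 10.1358*u - 4.4722)/(7.2361*u^4 - 12.5354*u^3 - 5.6001*u^2 + 9.553*u + 4.2025)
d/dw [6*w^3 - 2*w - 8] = 18*w^2 - 2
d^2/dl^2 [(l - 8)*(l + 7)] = 2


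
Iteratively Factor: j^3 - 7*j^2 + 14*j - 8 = (j - 1)*(j^2 - 6*j + 8) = (j - 2)*(j - 1)*(j - 4)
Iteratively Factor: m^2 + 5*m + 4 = (m + 1)*(m + 4)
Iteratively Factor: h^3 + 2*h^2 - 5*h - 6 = (h + 1)*(h^2 + h - 6) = (h + 1)*(h + 3)*(h - 2)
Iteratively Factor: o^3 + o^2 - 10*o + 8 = (o + 4)*(o^2 - 3*o + 2) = (o - 2)*(o + 4)*(o - 1)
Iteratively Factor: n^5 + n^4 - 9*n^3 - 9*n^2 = (n - 3)*(n^4 + 4*n^3 + 3*n^2) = n*(n - 3)*(n^3 + 4*n^2 + 3*n) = n^2*(n - 3)*(n^2 + 4*n + 3) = n^2*(n - 3)*(n + 1)*(n + 3)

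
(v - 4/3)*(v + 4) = v^2 + 8*v/3 - 16/3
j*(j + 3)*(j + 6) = j^3 + 9*j^2 + 18*j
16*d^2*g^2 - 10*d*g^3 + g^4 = g^2*(-8*d + g)*(-2*d + g)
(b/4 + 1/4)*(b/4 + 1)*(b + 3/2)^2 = b^4/16 + b^3/2 + 85*b^2/64 + 93*b/64 + 9/16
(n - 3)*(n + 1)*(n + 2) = n^3 - 7*n - 6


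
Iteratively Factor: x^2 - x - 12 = (x + 3)*(x - 4)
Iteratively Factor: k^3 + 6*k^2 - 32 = (k + 4)*(k^2 + 2*k - 8) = (k - 2)*(k + 4)*(k + 4)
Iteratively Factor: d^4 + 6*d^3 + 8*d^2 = (d)*(d^3 + 6*d^2 + 8*d) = d*(d + 4)*(d^2 + 2*d) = d*(d + 2)*(d + 4)*(d)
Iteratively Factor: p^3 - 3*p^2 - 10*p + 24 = (p - 4)*(p^2 + p - 6) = (p - 4)*(p + 3)*(p - 2)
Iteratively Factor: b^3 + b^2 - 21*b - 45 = (b - 5)*(b^2 + 6*b + 9) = (b - 5)*(b + 3)*(b + 3)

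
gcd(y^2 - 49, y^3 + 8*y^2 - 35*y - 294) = y + 7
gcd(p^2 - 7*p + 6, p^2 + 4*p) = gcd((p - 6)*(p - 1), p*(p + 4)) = 1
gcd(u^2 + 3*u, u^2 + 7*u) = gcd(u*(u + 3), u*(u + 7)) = u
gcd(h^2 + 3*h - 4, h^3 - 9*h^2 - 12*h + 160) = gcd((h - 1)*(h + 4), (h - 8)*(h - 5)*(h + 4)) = h + 4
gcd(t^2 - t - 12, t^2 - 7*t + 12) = t - 4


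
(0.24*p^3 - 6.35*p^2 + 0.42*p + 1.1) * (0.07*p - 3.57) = 0.0168*p^4 - 1.3013*p^3 + 22.6989*p^2 - 1.4224*p - 3.927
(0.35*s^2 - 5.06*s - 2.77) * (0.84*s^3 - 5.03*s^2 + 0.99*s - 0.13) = 0.294*s^5 - 6.0109*s^4 + 23.4715*s^3 + 8.8782*s^2 - 2.0845*s + 0.3601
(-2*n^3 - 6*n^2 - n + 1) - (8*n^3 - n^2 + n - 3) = -10*n^3 - 5*n^2 - 2*n + 4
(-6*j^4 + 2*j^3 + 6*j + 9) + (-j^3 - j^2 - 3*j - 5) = -6*j^4 + j^3 - j^2 + 3*j + 4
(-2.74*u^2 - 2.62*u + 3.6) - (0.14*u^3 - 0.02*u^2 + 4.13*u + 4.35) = -0.14*u^3 - 2.72*u^2 - 6.75*u - 0.75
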